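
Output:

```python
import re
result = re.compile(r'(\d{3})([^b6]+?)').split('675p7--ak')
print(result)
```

Pattern: exactly 3 of a digit (captured); then one or more of any character except [b6] (lazy) (captured).
The `?` after the quantifier makes it lazy — it takes as little as possible before letting the rest of the pattern try.
Matches to split on: at [0:4] → '675p'.
The group in the pattern means `split` returns the separators' captures alongside the pieces.

['', '675', 'p', '7--ak']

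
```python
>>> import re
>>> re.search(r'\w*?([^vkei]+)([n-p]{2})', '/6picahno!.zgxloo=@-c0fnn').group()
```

Pattern: zero or more of a word character (lazy); then one or more of any character except [vkei] (captured); then exactly 2 of a character in [n-p] (captured).
`re.search` scans for the first position where the pattern succeeds.
The match spans [1:25] → '6picahno!.zgxloo=@-c0fnn'.
Captured: group 1 = 'cahno!.zgxloo=@-c0f', group 2 = 'nn'.

'6picahno!.zgxloo=@-c0fnn'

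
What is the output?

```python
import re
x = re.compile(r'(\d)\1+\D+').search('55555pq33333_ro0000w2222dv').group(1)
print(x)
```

`\1` is not a pattern — it's the concrete string captured by group 1, re-applied verbatim.
`re.search` tries every starting position until one works.
The match spans [0:7] → '55555pq'.
Captured: group 1 = '5'.

5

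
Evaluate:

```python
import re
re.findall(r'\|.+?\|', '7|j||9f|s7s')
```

['|j|', '|9f|']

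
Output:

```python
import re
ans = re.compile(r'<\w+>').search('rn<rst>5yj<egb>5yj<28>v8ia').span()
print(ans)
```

The match spans [2:7] → '<rst>'.

(2, 7)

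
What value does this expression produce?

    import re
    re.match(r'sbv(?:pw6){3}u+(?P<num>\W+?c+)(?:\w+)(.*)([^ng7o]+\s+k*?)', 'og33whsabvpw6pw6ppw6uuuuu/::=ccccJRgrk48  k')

`re.match` only tries the pattern at the start of the string.
Here the string doesn't start with a match, so the call returns None.

None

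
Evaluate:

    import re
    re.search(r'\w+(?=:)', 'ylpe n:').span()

(5, 6)

The `(?=…)`/`(?<=…)` assertion just peeks at neighbouring text; it doesn't advance the match position.
The match spans [5:6] → 'n'.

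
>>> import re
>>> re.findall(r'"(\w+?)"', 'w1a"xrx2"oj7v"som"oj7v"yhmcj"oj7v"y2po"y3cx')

['xrx2', 'som', 'yhmcj', 'y2po']

One capturing group, so `findall` returns just the captured substring from each match — 4 in all.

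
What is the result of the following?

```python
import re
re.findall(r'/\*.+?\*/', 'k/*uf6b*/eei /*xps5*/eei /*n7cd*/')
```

['/*uf6b*/', '/*xps5*/', '/*n7cd*/']

With the lazy modifier that quantifier settles for the fewest repetitions that let the rest of the pattern succeed (the atoms after it are unaffected and can still be greedy).
Since nothing is captured, `findall` lists the 3 matched substrings directly.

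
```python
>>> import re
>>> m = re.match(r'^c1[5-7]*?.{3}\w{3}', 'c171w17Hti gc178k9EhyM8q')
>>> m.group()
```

'c171w17H'

This matches anchored at the start of the string; then the literal 'c1', then zero or more of a character in [5-7] (lazy); then exactly 3 of any character, then exactly 3 of a word character.
A `+?`/`*?`/`{m,n}?` starts at its minimum and grows only as far as needed for what follows to match.
With `match`, the pattern is implicitly anchored at the beginning.
The match spans [0:8] → 'c171w17H'.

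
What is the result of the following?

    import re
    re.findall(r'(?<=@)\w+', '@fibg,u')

Because the assertion is zero-width, the text it checks is not consumed and won't appear in the result.
`findall` yields the raw match text (1 of them) because the pattern has no groups.

['fibg']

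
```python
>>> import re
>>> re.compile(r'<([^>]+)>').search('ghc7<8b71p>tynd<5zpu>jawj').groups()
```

The match spans [4:11] → '<8b71p>'.
Captured: group 1 = '8b71p'.

('8b71p',)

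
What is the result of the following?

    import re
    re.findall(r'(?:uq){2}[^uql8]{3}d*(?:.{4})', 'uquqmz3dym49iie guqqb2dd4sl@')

['uquqmz3dym49']

The pattern matches the literal 'uq' repeated 2 times, then exactly 3 of any character except [uql8], then zero or more of a literal 'd'; then exactly 4 of any character (non-capturing group).
Walking the string: at [0:12] → 'uquqmz3dym49'.
`findall` yields the raw match text (1 of them) because the pattern has no groups.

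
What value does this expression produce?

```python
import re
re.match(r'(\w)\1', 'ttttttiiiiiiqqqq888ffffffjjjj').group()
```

'tt'

`\1` has to match the exact text group 1 already captured.
`re.match` only tries the pattern at the start of the string.
The match spans [0:2] → 'tt'.
Captured: group 1 = 't'.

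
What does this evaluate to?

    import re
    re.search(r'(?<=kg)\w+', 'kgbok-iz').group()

'bok'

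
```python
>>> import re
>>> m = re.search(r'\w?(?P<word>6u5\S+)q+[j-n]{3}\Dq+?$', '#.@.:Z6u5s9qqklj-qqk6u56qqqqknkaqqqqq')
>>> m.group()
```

Pattern: optionally a word character; then the literal '6u5', then one or more of a non-whitespace character (captured as 'word'); then one or more of a literal 'q'; then exactly 3 of a character in [j-n], then a non-digit, then one or more of a literal 'q' (lazy); then anchored at the end.
The match spans [5:37] → 'Z6u5s9qqklj-qqk6u56qqqqknkaqqqqq'.

'Z6u5s9qqklj-qqk6u56qqqqknkaqqqqq'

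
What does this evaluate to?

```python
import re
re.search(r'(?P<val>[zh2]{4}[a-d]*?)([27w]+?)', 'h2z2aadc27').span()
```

(0, 9)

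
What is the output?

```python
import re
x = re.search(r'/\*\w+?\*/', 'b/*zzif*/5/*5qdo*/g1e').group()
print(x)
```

/*zzif*/

Unlike `match`, `search` isn't anchored — it looks for the pattern anywhere in the string.
The match spans [1:9] → '/*zzif*/'.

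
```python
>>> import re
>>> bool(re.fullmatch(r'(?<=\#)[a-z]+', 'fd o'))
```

Lookahead/lookbehind check context without consuming it, so the matched span excludes the asserted characters.
`fullmatch` succeeds only if the pattern covers the string from start to end.
Here the pattern can't cover the whole string, so the call returns None, and `bool(None)` is False.

False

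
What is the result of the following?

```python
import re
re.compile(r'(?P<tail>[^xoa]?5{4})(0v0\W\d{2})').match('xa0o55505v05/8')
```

None

This matches optionally any character except [xoa], then exactly 4 of a literal '5' (captured as 'tail'); then the literal '0v0', then a non-word character, then exactly 2 of a digit (captured).
`re.match` only tries the pattern at the start of the string.
Here position 0 doesn't satisfy it, so the call returns None.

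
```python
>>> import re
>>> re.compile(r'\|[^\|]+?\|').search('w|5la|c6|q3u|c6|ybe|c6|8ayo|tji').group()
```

'|5la|'

Unlike `match`, `search` isn't anchored — it looks for the pattern anywhere in the string.
The match spans [1:6] → '|5la|'.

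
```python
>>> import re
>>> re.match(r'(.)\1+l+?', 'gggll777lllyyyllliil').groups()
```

('g',)

`\1` has to match the exact text group 1 already captured.
`re.match` only tries the pattern at the start of the string.
The match spans [0:4] → 'gggl'.
Captured: group 1 = 'g'.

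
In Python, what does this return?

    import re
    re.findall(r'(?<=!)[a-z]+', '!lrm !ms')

The `(?=…)`/`(?<=…)` assertion just peeks at neighbouring text; it doesn't advance the match position.
Scanning left to right: at [1:4] → 'lrm'; at [6:8] → 'ms'.
Since nothing is captured, `findall` lists the 2 matched substrings directly.

['lrm', 'ms']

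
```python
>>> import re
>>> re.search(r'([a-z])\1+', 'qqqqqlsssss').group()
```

`\1` is not a pattern — it's the concrete string captured by group 1, re-applied verbatim.
The match spans [0:5] → 'qqqqq'.

'qqqqq'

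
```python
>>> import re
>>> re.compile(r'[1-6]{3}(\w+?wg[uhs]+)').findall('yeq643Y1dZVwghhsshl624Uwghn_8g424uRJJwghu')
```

['Y1dZVwghhssh', 'Uwgh', 'uRJJwghu']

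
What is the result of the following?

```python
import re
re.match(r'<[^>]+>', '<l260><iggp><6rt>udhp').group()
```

`match` is anchored at position 0; if the pattern doesn't fit there, it returns None.
The match spans [0:6] → '<l260>'.

'<l260>'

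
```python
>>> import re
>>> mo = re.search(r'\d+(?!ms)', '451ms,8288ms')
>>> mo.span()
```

(0, 2)

The negative lookaround is zero-width — it rules out positions where the adjacent text would match, without consuming anything.
The match spans [0:2] → '45'.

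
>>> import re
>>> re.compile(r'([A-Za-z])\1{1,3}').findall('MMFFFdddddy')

['M', 'F', 'd']

A backreference is literal: `\1` must see the identical characters the first group matched.
With a single group, `findall` returns only what that group captured — 3 items.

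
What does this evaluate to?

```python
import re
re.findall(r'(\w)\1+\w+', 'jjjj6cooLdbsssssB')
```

['j']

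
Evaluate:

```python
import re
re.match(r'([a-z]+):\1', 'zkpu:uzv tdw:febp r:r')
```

`match` is anchored at position 0; if the pattern doesn't fit there, it returns None.
Here the string doesn't start with a match, so the call returns None.

None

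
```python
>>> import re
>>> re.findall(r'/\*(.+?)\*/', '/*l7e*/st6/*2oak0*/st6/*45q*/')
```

['l7e', '2oak0', '45q']

A `+?`/`*?`/`{m,n}?` starts at its minimum and grows only as far as needed for what follows to match.
Scanning left to right: at [0:7] match '/*l7e*/', group 1 = 'l7e'; at [10:19] match '/*2oak0*/', group 1 = '2oak0'; at [22:29] match '/*45q*/', group 1 = '45q'.
One capturing group, so `findall` returns just the captured substring from each match — 3 in all.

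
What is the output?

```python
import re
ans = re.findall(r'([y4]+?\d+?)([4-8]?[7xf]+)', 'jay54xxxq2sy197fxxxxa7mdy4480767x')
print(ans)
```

With 2 capturing groups, `findall` returns a 2-tuple per match.

[('y5', '4xxx'), ('y19', '7fxxxx'), ('y4480', '7')]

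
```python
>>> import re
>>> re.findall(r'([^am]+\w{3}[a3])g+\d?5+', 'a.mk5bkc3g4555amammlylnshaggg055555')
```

One capturing group, so `findall` returns just the captured substring from each match — 2 in all.

['k5bkc3', 'lylnsha']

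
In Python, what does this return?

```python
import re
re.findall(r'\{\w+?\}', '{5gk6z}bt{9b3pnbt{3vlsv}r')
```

['{5gk6z}', '{3vlsv}']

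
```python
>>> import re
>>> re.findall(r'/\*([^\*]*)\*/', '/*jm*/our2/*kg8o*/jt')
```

With a single group, `findall` returns only what that group captured — 2 items.

['jm', 'kg8o']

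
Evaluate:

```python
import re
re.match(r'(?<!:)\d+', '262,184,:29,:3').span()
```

(0, 3)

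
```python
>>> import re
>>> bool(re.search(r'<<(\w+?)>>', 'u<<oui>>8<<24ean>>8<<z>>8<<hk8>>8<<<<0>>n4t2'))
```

The match spans [1:8] → '<<oui>>'.

True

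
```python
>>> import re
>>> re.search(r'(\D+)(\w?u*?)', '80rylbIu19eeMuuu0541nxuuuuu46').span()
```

The pattern matches one or more of a non-digit (captured); then optionally a word character, then zero or more of the literal 'u' (lazy) (captured).
`search` walks the string left to right and returns the first match it finds.
The match spans [2:9] → 'rylbIu1'.
Captured: group 1 = 'rylbIu', group 2 = '1'.

(2, 9)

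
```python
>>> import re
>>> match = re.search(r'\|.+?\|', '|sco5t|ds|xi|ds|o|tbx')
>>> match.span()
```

(0, 7)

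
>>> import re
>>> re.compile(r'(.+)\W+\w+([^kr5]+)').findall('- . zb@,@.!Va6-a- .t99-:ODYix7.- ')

2 groups means the one result is a tuple of 2 captured strings — 1 here.

[('- . zb@,@.!Va6-a- .t99-', '.- ')]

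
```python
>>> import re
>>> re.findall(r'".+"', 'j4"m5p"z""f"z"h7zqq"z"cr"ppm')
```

With no groups in the pattern, `findall` gives back each whole match — 1 here.

['"m5p"z""f"z"h7zqq"z"cr"']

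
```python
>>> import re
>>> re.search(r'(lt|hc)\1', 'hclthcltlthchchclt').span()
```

(6, 10)

The backreference `\1` re-matches whatever the first group consumed, character for character.
`search` walks the string left to right and returns the first match it finds.
The match spans [6:10] → 'ltlt'.
Captured: group 1 = 'lt'.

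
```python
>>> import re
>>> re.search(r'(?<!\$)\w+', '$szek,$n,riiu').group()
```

A negative assertion filters positions out without eating any characters.
Unlike `match`, `search` isn't anchored — it looks for the pattern anywhere in the string.
The match spans [2:5] → 'zek'.

'zek'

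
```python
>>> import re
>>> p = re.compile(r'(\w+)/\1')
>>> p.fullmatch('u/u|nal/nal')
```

A backreference is literal: `\1` must see the identical characters the first group matched.
`fullmatch` succeeds only if the pattern covers the string from start to end.
Here the pattern can't cover the whole string, so the call returns None.

None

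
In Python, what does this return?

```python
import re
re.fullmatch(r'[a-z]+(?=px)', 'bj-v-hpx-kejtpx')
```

Because the assertion is zero-width, the text it checks is not consumed and won't appear in the result.
`re.fullmatch` requires the pattern to consume the entire string.
Here the pattern can't cover the whole string, so the call returns None.

None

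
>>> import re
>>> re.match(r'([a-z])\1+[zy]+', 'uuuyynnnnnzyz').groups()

('u',)

The match spans [0:5] → 'uuuyy'.
Captured: group 1 = 'u'.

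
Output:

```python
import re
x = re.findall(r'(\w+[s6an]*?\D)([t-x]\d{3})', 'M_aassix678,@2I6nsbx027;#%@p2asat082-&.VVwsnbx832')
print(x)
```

Pattern: one or more of a word character, then zero or more of one of [s6an] (lazy), then a non-digit (captured); then a character in [t-x], then exactly 3 of a digit (captured).
Scanning left to right: at [0:11] match 'M_aassix678', groups = ('M_aassi', 'x678'); at [13:23] match '2I6nsbx027', groups = ('2I6nsb', 'x027'); at [27:36] match 'p2asat082', groups = ('p2asa', 't082'); at [39:49] match 'VVwsnbx832', groups = ('VVwsnb', 'x832').
Multiple groups make `findall` return tuples — one 2-tuple for each match.

[('M_aassi', 'x678'), ('2I6nsb', 'x027'), ('p2asa', 't082'), ('VVwsnb', 'x832')]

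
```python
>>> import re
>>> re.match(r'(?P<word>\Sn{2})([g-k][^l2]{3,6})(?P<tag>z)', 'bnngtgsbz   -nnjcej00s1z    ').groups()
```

('bnn', 'gtgsb', 'z')

The match spans [0:9] → 'bnngtgsbz'.
Captured: group 1 = 'bnn', group 2 = 'gtgsb', group 3 = 'z'.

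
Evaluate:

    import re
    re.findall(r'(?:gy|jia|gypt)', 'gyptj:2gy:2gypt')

['gy', 'gy', 'gy']

Alternation isn't longest-match — the leftmost alternative that fits at this position is chosen.
Walking the string: at [0:2] → 'gy'; at [7:9] → 'gy'; at [11:13] → 'gy'.
Since nothing is captured, `findall` lists the 3 matched substrings directly.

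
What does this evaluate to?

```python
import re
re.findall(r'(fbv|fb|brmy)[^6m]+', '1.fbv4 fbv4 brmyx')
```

Alternation tries branches left to right and keeps the first one that lets the overall match succeed at that position.
With a single group, `findall` returns only what that group captured — 1 item.

['fbv']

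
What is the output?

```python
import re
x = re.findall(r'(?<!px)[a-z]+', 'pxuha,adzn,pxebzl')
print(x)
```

['pxuha', 'adzn', 'pxebzl']

The negative lookahead/lookbehind blocks any match where the forbidden context is present.
Scanning left to right: at [0:5] → 'pxuha'; at [6:10] → 'adzn'; at [11:17] → 'pxebzl'.
No capturing groups, so `findall` returns the 3 full match strings.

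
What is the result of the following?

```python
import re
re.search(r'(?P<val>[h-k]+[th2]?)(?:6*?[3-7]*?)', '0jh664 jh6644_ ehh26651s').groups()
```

This matches one or more of a character in [h-k], then optionally one of [th2] (captured as 'val'); then zero or more of a literal '6' (lazy), then zero or more of a character in [3-7] (lazy) (non-capturing group).
Lazy quantifiers expand one character at a time until the remainder of the pattern can match.
Unlike `match`, `search` isn't anchored — it looks for the pattern anywhere in the string.
The match spans [1:3] → 'jh'.
Captured: group 1 = 'jh'.

('jh',)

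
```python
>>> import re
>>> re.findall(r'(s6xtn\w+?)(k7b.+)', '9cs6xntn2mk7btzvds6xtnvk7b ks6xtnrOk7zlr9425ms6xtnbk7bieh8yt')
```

Pattern: the literal 's6x', then the literal 'tn', then one or more of a word character (lazy) (captured); then the literal 'k7b', then one or more of any character (captured).
Walking the string: at [17:60] match 's6xtnvk7b ks6xtnrOk7zlr9425ms6xtnbk7bieh8yt', groups = ('s6xtnv', 'k7b ks6xtnrOk7zlr9425ms6xtnbk7bieh8yt').
With 2 capturing groups, `findall` returns a 2-tuple per match.

[('s6xtnv', 'k7b ks6xtnrOk7zlr9425ms6xtnbk7bieh8yt')]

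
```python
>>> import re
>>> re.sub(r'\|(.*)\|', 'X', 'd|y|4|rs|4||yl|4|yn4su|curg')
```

Every occurrence is swapped for 'X'.

'dXcurg'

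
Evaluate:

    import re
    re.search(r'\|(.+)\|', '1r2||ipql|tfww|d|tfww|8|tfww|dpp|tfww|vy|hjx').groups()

('|ipql|tfww|d|tfww|8|tfww|dpp|tfww|vy',)

The match spans [3:41] → '||ipql|tfww|d|tfww|8|tfww|dpp|tfww|vy|'.
Captured: group 1 = '|ipql|tfww|d|tfww|8|tfww|dpp|tfww|vy'.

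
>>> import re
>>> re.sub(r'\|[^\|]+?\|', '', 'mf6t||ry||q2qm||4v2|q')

Matches: at [5:9] → '|ry|'; at [9:15] → '|q2qm|'; at [15:20] → '|4v2|'.
Each match is replaced by ''.

'mf6t|q'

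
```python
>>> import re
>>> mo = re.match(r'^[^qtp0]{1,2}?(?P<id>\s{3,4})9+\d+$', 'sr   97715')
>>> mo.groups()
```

('   ',)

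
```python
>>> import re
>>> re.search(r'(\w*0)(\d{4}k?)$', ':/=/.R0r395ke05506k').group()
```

Pattern: zero or more of a word character, then the literal '0' (captured); then exactly 4 of a digit, then optionally the literal 'k' (captured); then anchored at the end.
`search` walks the string left to right and returns the first match it finds.
The match spans [5:19] → 'R0r395ke05506k'.
Captured: group 1 = 'R0r395ke0', group 2 = '5506k'.

'R0r395ke05506k'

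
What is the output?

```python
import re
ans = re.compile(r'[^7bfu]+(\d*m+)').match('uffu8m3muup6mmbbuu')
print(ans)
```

None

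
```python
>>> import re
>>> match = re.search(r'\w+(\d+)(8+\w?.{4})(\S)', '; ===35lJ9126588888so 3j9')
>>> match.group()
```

'35lJ9126588888so 3j9'

The pattern matches one or more of a word character; then one or more of a digit (captured); then one or more of the literal '8', then optionally a word character, then exactly 4 of any character (captured); then a non-whitespace character (captured).
`re.search` scans for the first position where the pattern succeeds.
The match spans [5:25] → '35lJ9126588888so 3j9'.
Captured: group 1 = '8', group 2 = '8so 3j', group 3 = '9'.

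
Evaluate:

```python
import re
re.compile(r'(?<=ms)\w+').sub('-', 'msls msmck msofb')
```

'ms- ms- ms-'

The `(?=…)`/`(?<=…)` assertion just peeks at neighbouring text; it doesn't advance the match position.
Matches: at [2:4] → 'ls'; at [7:10] → 'mck'; at [13:16] → 'ofb'.
Each match is replaced by '-'.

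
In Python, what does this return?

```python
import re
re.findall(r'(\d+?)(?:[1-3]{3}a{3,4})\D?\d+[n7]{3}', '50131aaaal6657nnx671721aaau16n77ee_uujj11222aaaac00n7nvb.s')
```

`findall` collects group 1 from each match (2 total).

['50', '11']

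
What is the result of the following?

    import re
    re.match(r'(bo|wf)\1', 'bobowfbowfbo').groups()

('bo',)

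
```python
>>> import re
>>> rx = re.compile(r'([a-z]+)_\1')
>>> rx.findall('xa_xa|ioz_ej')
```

A backreference is literal: `\1` must see the identical characters the first group matched.
Matches: at [0:5] match 'xa_xa', group 1 = 'xa'.
With a single group, `findall` returns only what that group captured — 1 item.

['xa']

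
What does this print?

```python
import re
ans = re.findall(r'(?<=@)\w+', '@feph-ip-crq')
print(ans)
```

The `(?=…)`/`(?<=…)` assertion just peeks at neighbouring text; it doesn't advance the match position.
Since nothing is captured, `findall` lists the 1 matched substring directly.

['feph']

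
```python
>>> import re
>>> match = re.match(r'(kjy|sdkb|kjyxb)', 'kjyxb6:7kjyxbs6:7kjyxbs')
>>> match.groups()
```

('kjy',)

`|` is ordered: at each position the engine commits to the first alternative that works.
With `match`, the pattern is implicitly anchored at the beginning.
The match spans [0:3] → 'kjy'.
Captured: group 1 = 'kjy'.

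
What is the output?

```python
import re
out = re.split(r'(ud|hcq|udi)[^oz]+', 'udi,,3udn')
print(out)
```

Branches in `(...|...)` are attempted left-to-right; the first branch that allows the whole pattern to succeed is taken.
`re.split` interleaves the captured-group text with the surrounding fragments.

['', 'ud', '']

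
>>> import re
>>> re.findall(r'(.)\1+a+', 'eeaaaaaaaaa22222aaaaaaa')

`\1` is not a pattern — it's the concrete string captured by group 1, re-applied verbatim.
With a single group, `findall` returns only what that group captured — 2 items.

['e', '2']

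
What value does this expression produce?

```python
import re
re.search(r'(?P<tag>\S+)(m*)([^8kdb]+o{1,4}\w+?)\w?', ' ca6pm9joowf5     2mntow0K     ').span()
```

(1, 25)

The match spans [1:25] → 'ca6pm9joowf5     2mntow0'.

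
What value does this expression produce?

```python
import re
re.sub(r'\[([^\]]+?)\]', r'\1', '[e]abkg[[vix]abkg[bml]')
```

Matches: at [0:3] → '[e]'; at [7:13] → '[[vix]'; at [17:22] → '[bml]'.
The replacement refers to a captured group, so each match is rewritten using its own captured text.

'eabkg[vixabkgbml'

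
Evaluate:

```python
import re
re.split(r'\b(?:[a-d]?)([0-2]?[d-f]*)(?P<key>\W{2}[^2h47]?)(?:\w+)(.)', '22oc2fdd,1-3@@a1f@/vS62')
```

['22oc2fdd,1-3', '', '@@a', '@', '/vS62']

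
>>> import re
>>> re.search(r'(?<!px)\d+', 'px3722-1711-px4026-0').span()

(3, 6)

The negative lookahead/lookbehind blocks any match where the forbidden context is present.
`re.search` scans for the first position where the pattern succeeds.
The match spans [3:6] → '722'.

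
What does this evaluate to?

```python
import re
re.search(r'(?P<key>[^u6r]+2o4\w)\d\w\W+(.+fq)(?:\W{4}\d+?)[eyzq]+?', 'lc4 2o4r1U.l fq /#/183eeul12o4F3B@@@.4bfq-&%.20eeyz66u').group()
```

'lc4 2o4r1U.l fq /#/183eeul12o4F3B@@@.4bfq-&%.20e'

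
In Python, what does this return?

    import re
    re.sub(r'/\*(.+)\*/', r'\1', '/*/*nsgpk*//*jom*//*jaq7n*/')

`\1` in the replacement pulls in group 1's text for each match.

'/*nsgpk*//*jom*//*jaq7n'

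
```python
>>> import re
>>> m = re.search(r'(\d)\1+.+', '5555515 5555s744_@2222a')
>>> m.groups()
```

A backreference is literal: `\1` must see the identical characters the first group matched.
`search` walks the string left to right and returns the first match it finds.
The match spans [0:23] → '5555515 5555s744_@2222a'.
Captured: group 1 = '5'.

('5',)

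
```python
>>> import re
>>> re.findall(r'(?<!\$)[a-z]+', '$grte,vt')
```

The negative lookahead/lookbehind blocks any match where the forbidden context is present.
`findall` yields the raw match text (2 of them) because the pattern has no groups.

['rte', 'vt']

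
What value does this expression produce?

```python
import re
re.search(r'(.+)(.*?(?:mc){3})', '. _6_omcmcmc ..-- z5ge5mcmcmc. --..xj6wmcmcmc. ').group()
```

'. _6_omcmcmc ..-- z5ge5mcmcmc. --..xj6wmcmcmc'

The pattern matches one or more of any character (captured); then zero or more of any character (lazy), then the literal 'mc' repeated 3 times (captured).
The match spans [0:45] → '. _6_omcmcmc ..-- z5ge5mcmcmc. --..xj6wmcmcmc'.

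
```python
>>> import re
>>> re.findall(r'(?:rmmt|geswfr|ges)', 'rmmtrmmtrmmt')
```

With no groups in the pattern, `findall` gives back each whole match — 3 here.

['rmmt', 'rmmt', 'rmmt']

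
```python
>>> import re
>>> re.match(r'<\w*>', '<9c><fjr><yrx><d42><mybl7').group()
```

'<9c>'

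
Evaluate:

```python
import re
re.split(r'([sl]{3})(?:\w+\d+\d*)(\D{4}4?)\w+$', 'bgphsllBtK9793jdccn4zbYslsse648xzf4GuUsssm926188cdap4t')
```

['bgph', 'sll', 'cdap4', '']

Pattern: exactly 3 of one of [sl] (captured); then one or more of a word character, then one or more of a digit, then zero or more of a digit (non-capturing group); then exactly 4 of a non-digit, then optionally the literal '4' (captured); then one or more of a word character; then anchored at the end.
The group in the pattern means `split` returns the separators' captures alongside the pieces.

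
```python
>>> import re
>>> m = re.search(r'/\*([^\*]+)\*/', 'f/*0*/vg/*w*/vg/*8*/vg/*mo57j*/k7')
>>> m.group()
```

Unlike `match`, `search` isn't anchored — it looks for the pattern anywhere in the string.
The match spans [1:6] → '/*0*/'.
Captured: group 1 = '0'.

'/*0*/'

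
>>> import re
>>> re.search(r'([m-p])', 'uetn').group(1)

This matches a character in [m-p] (captured).
`search` walks the string left to right and returns the first match it finds.
The match spans [3:4] → 'n'.
Captured: group 1 = 'n'.

'n'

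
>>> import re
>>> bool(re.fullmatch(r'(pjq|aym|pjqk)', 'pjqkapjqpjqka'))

False

`fullmatch` succeeds only if the pattern covers the string from start to end.
Here there's no way to consume every character, so the call returns None, and `bool(None)` is False.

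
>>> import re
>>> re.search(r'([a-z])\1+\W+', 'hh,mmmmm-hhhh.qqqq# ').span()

`\1` is not a pattern — it's the concrete string captured by group 1, re-applied verbatim.
Unlike `match`, `search` isn't anchored — it looks for the pattern anywhere in the string.
The match spans [0:3] → 'hh,'.
Captured: group 1 = 'h'.

(0, 3)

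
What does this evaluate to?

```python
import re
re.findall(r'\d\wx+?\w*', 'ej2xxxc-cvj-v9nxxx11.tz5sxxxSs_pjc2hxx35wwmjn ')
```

This matches a digit, then a word character; then one or more of the literal 'x' (lazy), then zero or more of a word character.
With no groups in the pattern, `findall` gives back each whole match — 3 here.

['2xxxc', '9nxxx11', '5sxxxSs_pjc2hxx35wwmjn']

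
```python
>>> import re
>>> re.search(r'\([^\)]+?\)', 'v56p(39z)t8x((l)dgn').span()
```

(4, 9)

`re.search` tries every starting position until one works.
The match spans [4:9] → '(39z)'.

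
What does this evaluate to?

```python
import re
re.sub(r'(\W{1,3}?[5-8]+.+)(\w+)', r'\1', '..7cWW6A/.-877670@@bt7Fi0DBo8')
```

The pattern matches 1 to 3 of a non-word character (lazy), then one or more of a character in [5-8], then one or more of any character (captured); then one or more of a word character (captured).
Matches: at [0:29] → '..7cWW6A/.-877670@@bt7Fi0DBo8'.
The replacement refers to a captured group, so each match is rewritten using its own captured text.

'..7cWW6A/.-877670@@bt7Fi0DBo'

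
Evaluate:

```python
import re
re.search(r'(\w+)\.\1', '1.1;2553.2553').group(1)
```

After group 1 captures some text, `\1` only succeeds where that same text appears again.
`re.search` tries every starting position until one works.
The match spans [0:3] → '1.1'.
Captured: group 1 = '1'.

'1'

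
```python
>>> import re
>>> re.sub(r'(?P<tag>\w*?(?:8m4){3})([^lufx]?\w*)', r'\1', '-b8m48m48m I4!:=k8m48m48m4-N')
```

'-b8m48m48m I4!:=k8m48m48m4'

Each match is replaced using the text its own group 1 captured.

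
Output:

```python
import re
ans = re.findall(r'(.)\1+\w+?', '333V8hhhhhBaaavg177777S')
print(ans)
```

['3', 'h', 'a', '7']

After group 1 captures some text, `\1` only succeeds where that same text appears again.
Scanning left to right: at [0:4] match '333V', group 1 = '3'; at [5:11] match 'hhhhhB', group 1 = 'h'; at [11:15] match 'aaav', group 1 = 'a'; at [17:23] match '77777S', group 1 = '7'.
`findall` collects group 1 from each match (4 total).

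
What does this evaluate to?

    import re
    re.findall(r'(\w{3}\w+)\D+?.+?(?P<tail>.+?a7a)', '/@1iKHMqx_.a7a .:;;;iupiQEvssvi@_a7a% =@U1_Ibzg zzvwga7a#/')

[('1iKHMqx_', '7a .:;;;iupiQEvssvi@_a7a'), ('U1_Ibzg', 'zvwga7a')]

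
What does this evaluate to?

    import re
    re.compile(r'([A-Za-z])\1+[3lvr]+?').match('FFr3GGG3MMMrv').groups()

('F',)

The match spans [0:3] → 'FFr'.
Captured: group 1 = 'F'.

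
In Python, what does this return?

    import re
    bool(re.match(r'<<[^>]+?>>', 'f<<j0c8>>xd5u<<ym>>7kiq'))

`re.match` only tries the pattern at the start of the string.
Here the string doesn't start with a match, so the call returns None, and `bool(None)` is False.

False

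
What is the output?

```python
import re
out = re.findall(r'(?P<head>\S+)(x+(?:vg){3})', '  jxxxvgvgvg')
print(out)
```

[('jxx', 'xvgvgvg')]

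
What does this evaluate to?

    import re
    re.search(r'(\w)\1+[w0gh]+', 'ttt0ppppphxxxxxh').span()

A backreference is literal: `\1` must see the identical characters the first group matched.
Unlike `match`, `search` isn't anchored — it looks for the pattern anywhere in the string.
The match spans [0:4] → 'ttt0'.
Captured: group 1 = 't'.

(0, 4)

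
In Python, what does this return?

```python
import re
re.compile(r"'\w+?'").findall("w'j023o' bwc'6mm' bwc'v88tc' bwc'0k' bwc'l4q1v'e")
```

["'j023o'", "'6mm'", "'v88tc'", "'0k'", "'l4q1v'"]

`findall` yields the raw match text (5 of them) because the pattern has no groups.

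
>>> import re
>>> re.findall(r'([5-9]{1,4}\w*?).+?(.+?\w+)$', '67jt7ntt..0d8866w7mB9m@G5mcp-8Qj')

[('67', 't7ntt..0d8866w7mB9m@G5mcp-8Qj')]

`findall` packs the 2 group values into a tuple for every match.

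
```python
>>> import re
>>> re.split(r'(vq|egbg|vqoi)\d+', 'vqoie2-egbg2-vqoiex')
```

The group in the pattern means `split` returns the separators' captures alongside the pieces.

['vqoie2-', 'egbg', '-vqoiex']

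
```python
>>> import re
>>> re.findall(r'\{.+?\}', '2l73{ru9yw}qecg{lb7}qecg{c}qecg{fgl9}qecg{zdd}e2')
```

['{ru9yw}', '{lb7}', '{c}', '{fgl9}', '{zdd}']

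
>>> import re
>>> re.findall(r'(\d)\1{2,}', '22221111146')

`\1` is not a pattern — it's the concrete string captured by group 1, re-applied verbatim.
Walking the string: at [0:4] match '2222', group 1 = '2'; at [4:9] match '11111', group 1 = '1'.
Because there's exactly one group, `findall` drops the full match and keeps group 1 from each hit.

['2', '1']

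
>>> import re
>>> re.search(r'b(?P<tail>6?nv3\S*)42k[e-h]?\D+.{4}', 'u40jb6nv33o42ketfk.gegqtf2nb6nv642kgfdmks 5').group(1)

The match spans [4:43] → 'b6nv33o42ketfk.gegqtf2nb6nv642kgfdmks 5'.
Captured: group 1 = '6nv33o42ketfk.gegqtf2nb6nv6'.

'6nv33o42ketfk.gegqtf2nb6nv6'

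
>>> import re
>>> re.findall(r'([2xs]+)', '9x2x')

['x2x']

With a single group, `findall` returns only what that group captured — 1 item.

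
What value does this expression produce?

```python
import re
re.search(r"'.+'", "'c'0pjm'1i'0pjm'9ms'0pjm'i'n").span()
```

(0, 27)

Unlike `match`, `search` isn't anchored — it looks for the pattern anywhere in the string.
The match spans [0:27] → "'c'0pjm'1i'0pjm'9ms'0pjm'i'".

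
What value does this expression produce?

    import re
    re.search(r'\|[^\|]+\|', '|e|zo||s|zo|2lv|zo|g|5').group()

'|e|'

`search` walks the string left to right and returns the first match it finds.
The match spans [0:3] → '|e|'.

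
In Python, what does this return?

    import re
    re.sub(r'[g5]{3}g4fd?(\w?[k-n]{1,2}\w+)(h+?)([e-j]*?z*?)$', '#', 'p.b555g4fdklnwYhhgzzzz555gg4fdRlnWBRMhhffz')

'p.b#'

Each match is replaced by '#'.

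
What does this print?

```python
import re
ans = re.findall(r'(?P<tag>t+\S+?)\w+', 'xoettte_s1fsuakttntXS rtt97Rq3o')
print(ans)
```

['ttte', 'tt9']

With the lazy modifier that quantifier settles for the fewest repetitions that let the rest of the pattern succeed (the atoms after it are unaffected and can still be greedy).
With a single group, `findall` returns only what that group captured — 2 items.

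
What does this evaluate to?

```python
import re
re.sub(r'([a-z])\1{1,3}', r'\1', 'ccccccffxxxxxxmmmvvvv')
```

The backreference `\1` re-matches whatever the first group consumed, character for character.
Each match is replaced using the text its own group 1 captured.

'ccfxxmv'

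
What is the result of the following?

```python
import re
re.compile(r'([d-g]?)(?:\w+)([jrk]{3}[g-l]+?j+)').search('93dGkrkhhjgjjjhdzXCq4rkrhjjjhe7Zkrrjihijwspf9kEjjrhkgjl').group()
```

This matches optionally a character in [d-g] (captured); then one or more of a word character (non-capturing group); then exactly 3 of one of [jrk], then one or more of a character in [g-l] (lazy), then one or more of the literal 'j' (captured).
The match spans [0:54] → '93dGkrkhhjgjjjhdzXCq4rkrhjjjhe7Zkrrjihijwspf9kEjjrhkgj'.

'93dGkrkhhjgjjjhdzXCq4rkrhjjjhe7Zkrrjihijwspf9kEjjrhkgj'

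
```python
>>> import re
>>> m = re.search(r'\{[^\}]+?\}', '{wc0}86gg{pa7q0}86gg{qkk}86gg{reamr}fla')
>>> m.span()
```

(0, 5)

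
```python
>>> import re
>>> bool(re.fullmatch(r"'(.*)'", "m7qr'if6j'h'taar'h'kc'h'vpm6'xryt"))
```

For `fullmatch`, every character of the input must be accounted for by the pattern.
Here the string isn't matched end-to-end, so the call returns None, and `bool(None)` is False.

False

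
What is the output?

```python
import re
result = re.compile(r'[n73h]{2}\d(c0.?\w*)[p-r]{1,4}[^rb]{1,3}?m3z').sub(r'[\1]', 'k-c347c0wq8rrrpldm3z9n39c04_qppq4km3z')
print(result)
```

k-c347c0wq8rrrpldm3z9[c04_qpp]

This matches exactly 2 of one of [n73h], then a digit; then the literal 'c0', then optionally any character, then zero or more of a word character (captured); then 1 to 4 of a character in [p-r], then 1 to 3 of any character except [rb] (lazy), then the literal 'm3z'.
Matches: at [21:37] → 'n39c04_qppq4km3z'.
Each match is replaced using the text its own group 1 captured.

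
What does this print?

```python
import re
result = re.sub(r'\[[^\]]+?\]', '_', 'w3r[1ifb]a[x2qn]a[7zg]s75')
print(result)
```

w3r_a_a_s75

Matches: at [3:9] → '[1ifb]'; at [10:16] → '[x2qn]'; at [17:22] → '[7zg]'.
Each match is replaced by '_'.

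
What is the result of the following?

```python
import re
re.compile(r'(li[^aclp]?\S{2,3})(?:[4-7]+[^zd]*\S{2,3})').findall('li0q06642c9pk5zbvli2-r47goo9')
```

['li0q06', 'li2-r4']

This matches the literal 'li', then optionally any character except [aclp], then 2 to 3 of a non-whitespace character (captured); then one or more of a character in [4-7], then zero or more of any character except [zd], then 2 to 3 of a non-whitespace character (non-capturing group).
With a single group, `findall` returns only what that group captured — 2 items.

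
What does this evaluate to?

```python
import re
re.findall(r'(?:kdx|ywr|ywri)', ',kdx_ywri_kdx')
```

['kdx', 'ywr', 'kdx']

`|` is ordered: at each position the engine commits to the first alternative that works.
Scanning left to right: at [1:4] → 'kdx'; at [5:8] → 'ywr'; at [10:13] → 'kdx'.
Since nothing is captured, `findall` lists the 3 matched substrings directly.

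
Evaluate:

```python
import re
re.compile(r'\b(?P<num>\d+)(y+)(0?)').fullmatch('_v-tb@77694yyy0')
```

`re.fullmatch` requires the pattern to consume the entire string.
Here the pattern can't cover the whole string, so the call returns None.

None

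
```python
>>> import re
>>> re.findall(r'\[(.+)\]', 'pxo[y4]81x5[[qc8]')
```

['y4]81x5[[qc8']

Matches: at [3:17] match '[y4]81x5[[qc8]', group 1 = 'y4]81x5[[qc8'.
One capturing group, so `findall` returns just the captured substring from the one match — 1 in all.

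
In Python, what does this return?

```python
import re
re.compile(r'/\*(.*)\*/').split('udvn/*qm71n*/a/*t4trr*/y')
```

Matches to split on: at [4:23] → '/*qm71n*/a/*t4trr*/'.
The group in the pattern means `split` returns the separators' captures alongside the pieces.

['udvn', 'qm71n*/a/*t4trr', 'y']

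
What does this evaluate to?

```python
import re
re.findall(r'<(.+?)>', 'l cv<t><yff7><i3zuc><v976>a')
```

['t', 'yff7', 'i3zuc', 'v976']

With the lazy modifier that quantifier settles for the fewest repetitions that let the rest of the pattern succeed (the atoms after it are unaffected and can still be greedy).
Because there's exactly one group, `findall` drops the full match and keeps group 1 from each hit.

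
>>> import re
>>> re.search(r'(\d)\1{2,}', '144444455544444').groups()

The match spans [1:7] → '444444'.
Captured: group 1 = '4'.

('4',)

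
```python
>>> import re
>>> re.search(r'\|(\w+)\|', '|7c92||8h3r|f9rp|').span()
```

(0, 6)

Unlike `match`, `search` isn't anchored — it looks for the pattern anywhere in the string.
The match spans [0:6] → '|7c92|'.
Captured: group 1 = '7c92'.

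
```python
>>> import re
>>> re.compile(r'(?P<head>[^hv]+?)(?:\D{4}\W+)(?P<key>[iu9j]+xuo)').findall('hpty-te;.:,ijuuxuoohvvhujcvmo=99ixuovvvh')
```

2 groups means each result is a tuple of 2 captured strings — 2 here.

[('pt', 'ijuuxuo'), ('uj', '99ixuo')]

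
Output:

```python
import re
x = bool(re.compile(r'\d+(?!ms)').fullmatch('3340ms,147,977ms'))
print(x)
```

False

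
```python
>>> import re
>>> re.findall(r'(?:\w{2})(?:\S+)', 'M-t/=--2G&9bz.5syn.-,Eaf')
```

['2G&9bz.5syn.-,Eaf']

The pattern matches exactly 2 of a word character (non-capturing group); then one or more of a non-whitespace character (non-capturing group).
Matches: at [7:24] → '2G&9bz.5syn.-,Eaf'.
With no groups in the pattern, `findall` gives back each whole match — 1 here.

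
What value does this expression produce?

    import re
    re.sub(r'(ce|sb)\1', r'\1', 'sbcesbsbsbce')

After group 1 captures some text, `\1` only succeeds where that same text appears again.
The replacement refers to a captured group, so each match is rewritten using its own captured text.

'sbcesbsbce'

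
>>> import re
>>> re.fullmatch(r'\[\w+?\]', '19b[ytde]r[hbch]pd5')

`re.fullmatch` requires the pattern to consume the entire string.
Here there's no way to consume every character, so the call returns None.

None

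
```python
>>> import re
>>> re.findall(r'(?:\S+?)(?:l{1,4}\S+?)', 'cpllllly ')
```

A non-greedy quantifier consumes as few characters as it can — just enough that the remainder of the pattern still matches from where it stops; whatever follows it matches normally.
Since nothing is captured, `findall` lists the 1 matched substring directly.

['cplllll']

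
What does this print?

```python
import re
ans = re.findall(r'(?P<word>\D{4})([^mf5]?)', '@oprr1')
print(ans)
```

[('@opr', 'r')]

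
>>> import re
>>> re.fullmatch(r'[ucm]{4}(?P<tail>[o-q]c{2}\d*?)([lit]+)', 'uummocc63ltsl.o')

None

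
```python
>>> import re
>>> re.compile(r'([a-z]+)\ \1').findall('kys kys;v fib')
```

`\1` is not a pattern — it's the concrete string captured by group 1, re-applied verbatim.
Walking the string: at [0:7] match 'kys kys', group 1 = 'kys'.
Because there's exactly one group, `findall` drops the full match and keeps group 1 from the one hit.

['kys']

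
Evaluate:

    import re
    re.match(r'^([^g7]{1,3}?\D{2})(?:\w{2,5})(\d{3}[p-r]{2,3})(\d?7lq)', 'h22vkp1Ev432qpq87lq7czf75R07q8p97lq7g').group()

Pattern: anchored at the start of the string; then 1 to 3 of any character except [g7] (lazy), then exactly 2 of a non-digit (captured); then 2 to 5 of a word character (non-capturing group); then exactly 3 of a digit, then 2 to 3 of a character in [p-r] (captured); then optionally a digit, then the literal '7lq' (captured).
`match` is anchored at position 0; if the pattern doesn't fit there, it returns None.
The match spans [0:19] → 'h22vkp1Ev432qpq87lq'.
Captured: group 1 = 'h22vk', group 2 = '432qpq', group 3 = '87lq'.

'h22vkp1Ev432qpq87lq'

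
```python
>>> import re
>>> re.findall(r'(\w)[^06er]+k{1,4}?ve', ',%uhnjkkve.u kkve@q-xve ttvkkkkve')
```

['u', 'u', 'e']

The pattern matches a word character (captured); then one or more of any character except [06er]; then 1 to 4 of a literal 'k' (lazy), then the literal 've'.
With a single group, `findall` returns only what that group captured — 3 items.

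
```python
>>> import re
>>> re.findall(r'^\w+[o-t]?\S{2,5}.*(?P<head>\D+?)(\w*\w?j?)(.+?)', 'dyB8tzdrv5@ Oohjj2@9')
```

[('@', '', '9')]

This matches anchored at the start of the string; then one or more of a word character; then optionally a character in [o-t], then 2 to 5 of a non-whitespace character, then zero or more of any character; then one or more of a non-digit (lazy) (captured as 'head'); then zero or more of a word character, then optionally a word character, then optionally the literal 'j' (captured); then one or more of any character (lazy) (captured).
Multiple groups make `findall` return tuples — one 3-tuple for the one match.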